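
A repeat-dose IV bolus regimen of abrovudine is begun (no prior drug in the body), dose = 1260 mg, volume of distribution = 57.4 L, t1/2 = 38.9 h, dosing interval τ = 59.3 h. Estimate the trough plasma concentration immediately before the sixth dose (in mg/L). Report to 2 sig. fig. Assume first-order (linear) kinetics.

C₀ per dose = Dose / Vd = 1260 / 57.4 = 21.95 mg/L
k = ln2 / t½ = 0.693147 / 38.9 = 0.01782 h⁻¹
Fraction remaining after one interval: r = e^(−kτ) = e^(−0.01782 × 59.3) = 0.3476
Before dose 6, 5 doses have been given (aged 1τ, 2τ, 3τ, 4τ, 5τ).
C_trough = C₀ × (r + r² + … + r^5) = C₀ × r(1−r^5)/(1−r)
        = 21.95 × 0.3476 × (1 − 0.005075) / (1 − 0.3476) = 11.64 mg/L

12 mg/L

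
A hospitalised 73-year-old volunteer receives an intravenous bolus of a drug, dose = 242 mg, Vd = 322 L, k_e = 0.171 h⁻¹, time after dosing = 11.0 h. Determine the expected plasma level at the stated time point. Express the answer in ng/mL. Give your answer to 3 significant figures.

115 ng/mL

C₀ = Dose / Vd = 242.0 / 322 = 0.7516 mg/L
C = C₀ · e^(−k·t) = 0.7516 × e^(−0.1710 × 11.0)
  = 0.7516 × 0.1524 = 0.1145 mg/L
Convert: 0.1145 mg/L × 1000 = 114.5 ng/mL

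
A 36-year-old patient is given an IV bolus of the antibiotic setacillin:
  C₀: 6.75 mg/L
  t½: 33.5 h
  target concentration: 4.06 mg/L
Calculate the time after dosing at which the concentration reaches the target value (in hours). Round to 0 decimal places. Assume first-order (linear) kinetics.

k = ln2 / t½ = 0.693147 / 33.5 = 0.02069 h⁻¹
t = ln(C₀ / C) / k = ln(6.750 / 4.06) / 0.02069
  = ln(1.663) / 0.02069 = 0.5086 / 0.02069 = 24.58 h

25 h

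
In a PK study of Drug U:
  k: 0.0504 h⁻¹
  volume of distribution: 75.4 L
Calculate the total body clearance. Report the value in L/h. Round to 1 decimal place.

3.8 L/h

CL = k × Vd = 0.0504 × 75.4 = 3.800 L/h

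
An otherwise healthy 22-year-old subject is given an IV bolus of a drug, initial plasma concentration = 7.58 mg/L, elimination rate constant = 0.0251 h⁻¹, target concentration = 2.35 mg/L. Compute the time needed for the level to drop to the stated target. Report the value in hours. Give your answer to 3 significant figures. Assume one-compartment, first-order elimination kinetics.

46.7 h

t = ln(C₀ / C) / k = ln(7.580 / 2.35) / 0.02510
  = ln(3.226) / 0.02510 = 1.171 / 0.02510 = 46.65 h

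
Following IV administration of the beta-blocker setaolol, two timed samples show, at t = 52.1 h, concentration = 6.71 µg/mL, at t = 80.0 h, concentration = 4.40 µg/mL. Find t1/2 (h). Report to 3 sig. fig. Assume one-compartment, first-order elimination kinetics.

45.8 h

k = ln(C₁/C₂) / (t₂ − t₁) = ln(6.71/4.40) / (80.0 − 52.1)
  = 0.4220 / 27.90 = 0.01513 h⁻¹
t½ = ln2 / k = 0.693147 / 0.01513 = 45.81 h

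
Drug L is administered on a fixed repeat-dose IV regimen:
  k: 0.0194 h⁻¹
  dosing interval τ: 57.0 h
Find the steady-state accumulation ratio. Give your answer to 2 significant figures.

1.5

e^(−kτ) = e^(−0.01940 × 57.0) = 0.3309
Accumulation ratio R = 1 / (1 − e^(−kτ)) = 1 / (1 − 0.3309) = 1.495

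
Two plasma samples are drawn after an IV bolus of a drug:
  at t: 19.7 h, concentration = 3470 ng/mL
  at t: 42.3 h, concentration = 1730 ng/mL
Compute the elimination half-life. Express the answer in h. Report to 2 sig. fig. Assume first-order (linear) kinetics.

23 h

k = ln(C₁/C₂) / (t₂ − t₁) = ln(3470/1730) / (42.3 − 19.7)
  = 0.6960 / 22.60 = 0.03080 h⁻¹
t½ = ln2 / k = 0.693147 / 0.03080 = 22.50 h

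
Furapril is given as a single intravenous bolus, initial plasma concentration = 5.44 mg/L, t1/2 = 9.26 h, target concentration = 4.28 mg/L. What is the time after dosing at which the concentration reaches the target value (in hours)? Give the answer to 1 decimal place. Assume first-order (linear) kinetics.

k = ln2 / t½ = 0.693147 / 9.26 = 0.07485 h⁻¹
t = ln(C₀ / C) / k = ln(5.440 / 4.28) / 0.07485
  = ln(1.271) / 0.07485 = 0.2398 / 0.07485 = 3.204 h

3.2 h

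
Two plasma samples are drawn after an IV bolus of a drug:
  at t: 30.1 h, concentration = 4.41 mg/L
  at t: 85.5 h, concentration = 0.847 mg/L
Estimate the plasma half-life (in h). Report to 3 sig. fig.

k = ln(C₁/C₂) / (t₂ − t₁) = ln(4.41/0.847) / (85.5 − 30.1)
  = 1.650 / 55.40 = 0.02978 h⁻¹
t½ = ln2 / k = 0.693147 / 0.02978 = 23.28 h

23.3 h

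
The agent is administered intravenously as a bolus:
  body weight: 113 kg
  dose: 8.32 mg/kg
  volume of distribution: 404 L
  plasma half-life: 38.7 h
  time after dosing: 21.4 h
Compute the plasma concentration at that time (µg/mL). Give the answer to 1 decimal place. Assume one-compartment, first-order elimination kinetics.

Total dose = 8.32 × 113 = 940.2 mg
C₀ = Dose / Vd = 940.2 / 404 = 2.327 mg/L
k = ln2 / t½ = 0.693147 / 38.7 = 0.01791 h⁻¹
C = C₀ · e^(−k·t) = 2.327 × e^(−0.01791 × 21.4)
  = 2.327 × 0.6816 = 1.586 mg/L
(1.586 mg/L = 1.586 µg/mL)

1.6 µg/mL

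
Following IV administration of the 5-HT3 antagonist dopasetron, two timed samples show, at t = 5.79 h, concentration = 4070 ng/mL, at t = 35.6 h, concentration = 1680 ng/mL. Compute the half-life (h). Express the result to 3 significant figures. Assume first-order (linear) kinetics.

23.4 h

k = ln(C₁/C₂) / (t₂ − t₁) = ln(4070/1680) / (35.6 − 5.79)
  = 0.8848 / 29.81 = 0.02968 h⁻¹
t½ = ln2 / k = 0.693147 / 0.02968 = 23.35 h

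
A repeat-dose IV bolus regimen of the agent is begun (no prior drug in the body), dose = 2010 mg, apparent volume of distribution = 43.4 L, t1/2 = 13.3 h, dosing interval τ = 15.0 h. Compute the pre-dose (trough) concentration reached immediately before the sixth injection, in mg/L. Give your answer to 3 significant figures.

38.3 mg/L

C₀ per dose = Dose / Vd = 2010 / 43.4 = 46.31 mg/L
k = ln2 / t½ = 0.693147 / 13.3 = 0.05212 h⁻¹
Fraction remaining after one interval: r = e^(−kτ) = e^(−0.05212 × 15.0) = 0.4576
Before dose 6, 5 doses have been given (aged 1τ, 2τ, 3τ, 4τ, 5τ).
C_trough = C₀ × (r + r² + … + r^5) = C₀ × r(1−r^5)/(1−r)
        = 46.31 × 0.4576 × (1 − 0.02006) / (1 − 0.4576) = 38.29 mg/L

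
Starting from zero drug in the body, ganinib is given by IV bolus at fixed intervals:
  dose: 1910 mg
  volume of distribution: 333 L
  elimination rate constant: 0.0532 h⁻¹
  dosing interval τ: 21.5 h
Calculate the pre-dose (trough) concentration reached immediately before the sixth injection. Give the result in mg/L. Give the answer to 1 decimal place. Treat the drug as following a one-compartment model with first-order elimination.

C₀ per dose = Dose / Vd = 1910 / 333 = 5.736 mg/L
Fraction remaining after one interval: r = e^(−kτ) = e^(−0.05320 × 21.5) = 0.3186
Before dose 6, 5 doses have been given (aged 1τ, 2τ, 3τ, 4τ, 5τ).
C_trough = C₀ × (r + r² + … + r^5) = C₀ × r(1−r^5)/(1−r)
        = 5.736 × 0.3186 × (1 − 0.003283) / (1 − 0.3186) = 2.673 mg/L

2.7 mg/L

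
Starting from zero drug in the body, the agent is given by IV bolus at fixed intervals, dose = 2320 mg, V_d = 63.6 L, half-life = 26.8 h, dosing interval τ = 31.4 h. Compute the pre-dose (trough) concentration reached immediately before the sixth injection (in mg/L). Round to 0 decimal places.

C₀ per dose = Dose / Vd = 2320 / 63.6 = 36.48 mg/L
k = ln2 / t½ = 0.693147 / 26.8 = 0.02586 h⁻¹
Fraction remaining after one interval: r = e^(−kτ) = e^(−0.02586 × 31.4) = 0.4440
Before dose 6, 5 doses have been given (aged 1τ, 2τ, 3τ, 4τ, 5τ).
C_trough = C₀ × (r + r² + … + r^5) = C₀ × r(1−r^5)/(1−r)
        = 36.48 × 0.4440 × (1 − 0.01725) / (1 − 0.4440) = 28.63 mg/L

29 mg/L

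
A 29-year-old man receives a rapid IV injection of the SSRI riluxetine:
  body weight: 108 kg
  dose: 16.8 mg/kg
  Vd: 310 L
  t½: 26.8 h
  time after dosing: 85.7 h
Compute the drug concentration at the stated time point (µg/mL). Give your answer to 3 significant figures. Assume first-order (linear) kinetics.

0.638 µg/mL

Total dose = 16.8 × 108 = 1814 mg
C₀ = Dose / Vd = 1814 / 310 = 5.852 mg/L
k = ln2 / t½ = 0.693147 / 26.8 = 0.02586 h⁻¹
C = C₀ · e^(−k·t) = 5.852 × e^(−0.02586 × 85.7)
  = 5.852 × 0.1090 = 0.6379 mg/L
(0.6379 mg/L = 0.6379 µg/mL)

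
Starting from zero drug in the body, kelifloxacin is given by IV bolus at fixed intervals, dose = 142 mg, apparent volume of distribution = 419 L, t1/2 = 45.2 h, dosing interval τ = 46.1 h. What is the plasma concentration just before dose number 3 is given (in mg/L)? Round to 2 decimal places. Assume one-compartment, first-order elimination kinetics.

C₀ per dose = Dose / Vd = 142 / 419 = 0.3389 mg/L
k = ln2 / t½ = 0.693147 / 45.2 = 0.01534 h⁻¹
Fraction remaining after one interval: r = e^(−kτ) = e^(−0.01534 × 46.1) = 0.4930
Before dose 3, 2 doses have been given (aged 1τ, 2τ).
C_trough = C₀ × (r + r²) = 0.3389 × (0.4930 + 0.2430) = 0.2494 mg/L

0.25 mg/L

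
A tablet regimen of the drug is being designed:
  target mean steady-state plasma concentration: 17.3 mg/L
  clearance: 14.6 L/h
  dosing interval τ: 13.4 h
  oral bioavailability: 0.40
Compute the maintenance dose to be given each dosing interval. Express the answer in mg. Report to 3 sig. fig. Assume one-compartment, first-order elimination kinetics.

At steady state, F × (Dose/τ) = Css × CL.
Dose = Css × CL × τ / F = 17.3 × 14.60 × 13.4 / 0.40 = 8461 mg

8460 mg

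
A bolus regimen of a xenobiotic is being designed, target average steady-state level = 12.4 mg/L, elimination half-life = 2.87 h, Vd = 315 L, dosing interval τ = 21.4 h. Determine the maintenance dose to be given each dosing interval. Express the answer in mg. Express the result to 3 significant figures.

20200 mg

k = ln2 / t½ = 0.693147 / 2.87 = 0.2415 h⁻¹
CL = k × Vd = 0.2415 × 315 = 76.07 L/h
At steady state, Dose/τ = Css × CL.
Dose = Css × CL × τ = 12.4 × 76.07 × 21.4 = 20190 mg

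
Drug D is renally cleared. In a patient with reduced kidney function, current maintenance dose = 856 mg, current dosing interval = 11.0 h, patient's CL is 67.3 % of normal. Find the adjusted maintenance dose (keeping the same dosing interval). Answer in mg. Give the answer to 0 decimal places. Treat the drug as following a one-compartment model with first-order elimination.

To keep the same average steady-state level, dosing rate must scale with clearance.
CL ratio = 67.3 / 100 = 0.6730
New dose (same interval) = 856 × 0.6730 = 576.1 mg

576 mg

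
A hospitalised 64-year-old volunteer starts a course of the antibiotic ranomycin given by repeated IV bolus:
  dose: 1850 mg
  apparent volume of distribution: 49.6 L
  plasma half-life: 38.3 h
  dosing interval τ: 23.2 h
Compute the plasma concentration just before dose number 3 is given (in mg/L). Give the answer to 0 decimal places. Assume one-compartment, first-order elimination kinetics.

C₀ per dose = Dose / Vd = 1850 / 49.6 = 37.30 mg/L
k = ln2 / t½ = 0.693147 / 38.3 = 0.01810 h⁻¹
Fraction remaining after one interval: r = e^(−kτ) = e^(−0.01810 × 23.2) = 0.6571
Before dose 3, 2 doses have been given (aged 1τ, 2τ).
C_trough = C₀ × (r + r²) = 37.30 × (0.6571 + 0.4318) = 40.62 mg/L

41 mg/L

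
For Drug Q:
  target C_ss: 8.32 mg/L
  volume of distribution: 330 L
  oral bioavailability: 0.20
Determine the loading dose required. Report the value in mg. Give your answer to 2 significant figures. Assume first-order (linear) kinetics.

14000 mg

LD = Css × Vd / F = 8.32 × 330 / 0.20 = 13730 mg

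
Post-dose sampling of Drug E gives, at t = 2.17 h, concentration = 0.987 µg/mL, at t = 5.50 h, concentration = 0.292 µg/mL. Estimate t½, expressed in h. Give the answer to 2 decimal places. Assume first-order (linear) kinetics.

k = ln(C₁/C₂) / (t₂ − t₁) = ln(0.987/0.292) / (5.50 − 2.17)
  = 1.218 / 3.330 = 0.3658 h⁻¹
t½ = ln2 / k = 0.693147 / 0.3658 = 1.895 h

1.90 h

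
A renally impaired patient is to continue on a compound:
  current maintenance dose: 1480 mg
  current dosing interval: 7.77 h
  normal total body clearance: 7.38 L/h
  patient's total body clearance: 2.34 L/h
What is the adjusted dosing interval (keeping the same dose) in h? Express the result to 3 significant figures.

24.5 h

To keep the same average steady-state level, dosing rate must scale with clearance.
CL ratio = 2.34 / 7.38 = 0.3171
New interval (same dose) = 7.77 / 0.3171 = 24.50 h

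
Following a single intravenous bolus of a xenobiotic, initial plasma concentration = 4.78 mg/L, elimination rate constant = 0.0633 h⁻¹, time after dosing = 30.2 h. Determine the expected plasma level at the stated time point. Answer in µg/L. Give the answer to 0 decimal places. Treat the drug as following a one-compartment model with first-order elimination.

707 µg/L

C = C₀ · e^(−k·t) = 4.780 × e^(−0.06330 × 30.2)
  = 4.780 × 0.1478 = 0.7065 mg/L
Convert: 0.7065 mg/L × 1000 = 706.5 µg/L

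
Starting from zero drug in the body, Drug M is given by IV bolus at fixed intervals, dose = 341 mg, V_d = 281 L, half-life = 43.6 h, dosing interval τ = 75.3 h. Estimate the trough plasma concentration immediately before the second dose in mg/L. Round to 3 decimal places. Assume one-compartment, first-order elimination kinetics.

C₀ per dose = Dose / Vd = 341 / 281 = 1.214 mg/L
k = ln2 / t½ = 0.693147 / 43.6 = 0.01590 h⁻¹
Fraction remaining after one interval: r = e^(−kτ) = e^(−0.01590 × 75.3) = 0.3020
Before dose 2, 1 dose has been given (aged 1τ).
C_trough = C₀ × r = 1.214 × 0.3020 = 0.3666 mg/L

0.367 mg/L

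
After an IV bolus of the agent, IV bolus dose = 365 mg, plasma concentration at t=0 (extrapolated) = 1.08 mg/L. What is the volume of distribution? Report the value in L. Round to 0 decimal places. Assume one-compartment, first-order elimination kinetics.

Vd = Dose / C₀ = 365.0 / 1.08 = 338.0 L

338 L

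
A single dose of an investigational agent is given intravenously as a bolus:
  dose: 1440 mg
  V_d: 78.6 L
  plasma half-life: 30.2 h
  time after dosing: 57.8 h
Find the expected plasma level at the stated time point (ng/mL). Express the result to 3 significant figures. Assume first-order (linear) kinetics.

C₀ = Dose / Vd = 1440 / 78.6 = 18.32 mg/L
k = ln2 / t½ = 0.693147 / 30.2 = 0.02295 h⁻¹
C = C₀ · e^(−k·t) = 18.32 × e^(−0.02295 × 57.8)
  = 18.32 × 0.2654 = 4.862 mg/L
Convert: 4.862 mg/L × 1000 = 4862 ng/mL

4860 ng/mL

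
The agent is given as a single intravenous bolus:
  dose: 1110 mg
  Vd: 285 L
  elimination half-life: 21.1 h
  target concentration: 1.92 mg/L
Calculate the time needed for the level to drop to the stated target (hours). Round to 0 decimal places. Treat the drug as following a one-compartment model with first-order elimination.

C₀ = Dose / Vd = 1110 / 285 = 3.895 mg/L
k = ln2 / t½ = 0.693147 / 21.1 = 0.03285 h⁻¹
t = ln(C₀ / C) / k = ln(3.895 / 1.92) / 0.03285
  = ln(2.029) / 0.03285 = 0.7075 / 0.03285 = 21.54 h

22 h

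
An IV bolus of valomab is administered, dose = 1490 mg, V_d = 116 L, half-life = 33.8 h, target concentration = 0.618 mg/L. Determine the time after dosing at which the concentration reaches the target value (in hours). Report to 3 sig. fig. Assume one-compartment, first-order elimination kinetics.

148 h

C₀ = Dose / Vd = 1490 / 116 = 12.84 mg/L
k = ln2 / t½ = 0.693147 / 33.8 = 0.02051 h⁻¹
t = ln(C₀ / C) / k = ln(12.84 / 0.618) / 0.02051
  = ln(20.78) / 0.02051 = 3.034 / 0.02051 = 147.9 h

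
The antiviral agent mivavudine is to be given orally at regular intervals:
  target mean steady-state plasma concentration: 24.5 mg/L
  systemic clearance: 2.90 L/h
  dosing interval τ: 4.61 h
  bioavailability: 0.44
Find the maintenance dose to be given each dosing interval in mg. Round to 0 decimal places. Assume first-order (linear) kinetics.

744 mg

At steady state, F × (Dose/τ) = Css × CL.
Dose = Css × CL × τ / F = 24.5 × 2.900 × 4.61 / 0.44 = 744.4 mg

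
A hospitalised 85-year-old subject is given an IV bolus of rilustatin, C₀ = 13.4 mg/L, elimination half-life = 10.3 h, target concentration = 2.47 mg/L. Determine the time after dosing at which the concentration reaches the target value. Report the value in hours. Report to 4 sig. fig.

25.13 h

k = ln2 / t½ = 0.693147 / 10.3 = 0.06730 h⁻¹
t = ln(C₀ / C) / k = ln(13.40 / 2.47) / 0.06730
  = ln(5.425) / 0.06730 = 1.691 / 0.06730 = 25.13 h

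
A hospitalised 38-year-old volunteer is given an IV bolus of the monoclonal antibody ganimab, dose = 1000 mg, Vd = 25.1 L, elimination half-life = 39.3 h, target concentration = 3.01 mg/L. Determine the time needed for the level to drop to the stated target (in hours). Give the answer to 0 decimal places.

C₀ = Dose / Vd = 1000 / 25.1 = 39.84 mg/L
k = ln2 / t½ = 0.693147 / 39.3 = 0.01764 h⁻¹
t = ln(C₀ / C) / k = ln(39.84 / 3.01) / 0.01764
  = ln(13.24) / 0.01764 = 2.583 / 0.01764 = 146.4 h

146 h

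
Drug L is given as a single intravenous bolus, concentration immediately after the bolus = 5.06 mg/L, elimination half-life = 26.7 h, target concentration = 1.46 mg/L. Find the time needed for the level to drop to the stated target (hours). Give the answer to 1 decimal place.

47.9 h

k = ln2 / t½ = 0.693147 / 26.7 = 0.02596 h⁻¹
t = ln(C₀ / C) / k = ln(5.060 / 1.46) / 0.02596
  = ln(3.466) / 0.02596 = 1.243 / 0.02596 = 47.88 h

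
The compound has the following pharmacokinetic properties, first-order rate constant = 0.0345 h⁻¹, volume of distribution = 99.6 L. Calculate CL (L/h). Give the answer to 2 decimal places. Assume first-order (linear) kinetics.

CL = k × Vd = 0.0345 × 99.6 = 3.436 L/h

3.44 L/h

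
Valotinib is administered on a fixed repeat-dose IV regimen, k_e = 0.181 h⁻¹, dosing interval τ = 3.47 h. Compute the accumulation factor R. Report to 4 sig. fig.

2.144

e^(−kτ) = e^(−0.1810 × 3.47) = 0.5336
Accumulation ratio R = 1 / (1 − e^(−kτ)) = 1 / (1 − 0.5336) = 2.144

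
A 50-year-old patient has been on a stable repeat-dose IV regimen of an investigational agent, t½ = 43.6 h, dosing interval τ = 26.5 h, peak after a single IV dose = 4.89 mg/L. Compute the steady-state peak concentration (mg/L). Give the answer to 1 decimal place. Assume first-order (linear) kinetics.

14.2 mg/L

k = ln2 / t½ = 0.693147 / 43.6 = 0.01590 h⁻¹
e^(−kτ) = e^(−0.01590 × 26.5) = 0.6562
Accumulation ratio R = 1 / (1 − e^(−kτ)) = 1 / (1 − 0.6562) = 2.909
Steady-state peak = C₀ × R = 4.89 × 2.909 = 14.23 mg/L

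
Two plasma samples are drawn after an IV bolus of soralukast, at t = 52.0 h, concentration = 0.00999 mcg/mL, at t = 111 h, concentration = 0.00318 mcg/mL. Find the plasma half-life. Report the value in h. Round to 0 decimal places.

k = ln(C₁/C₂) / (t₂ − t₁) = ln(0.00999/0.00318) / (111 − 52.0)
  = 1.145 / 59.00 = 0.01941 h⁻¹
t½ = ln2 / k = 0.693147 / 0.01941 = 35.71 h

36 h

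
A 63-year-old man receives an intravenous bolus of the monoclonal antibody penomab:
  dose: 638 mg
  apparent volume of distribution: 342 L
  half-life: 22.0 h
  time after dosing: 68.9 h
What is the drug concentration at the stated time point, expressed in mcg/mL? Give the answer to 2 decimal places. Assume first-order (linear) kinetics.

0.21 mcg/mL

C₀ = Dose / Vd = 638.0 / 342 = 1.865 mg/L
k = ln2 / t½ = 0.693147 / 22.0 = 0.03151 h⁻¹
C = C₀ · e^(−k·t) = 1.865 × e^(−0.03151 × 68.9)
  = 1.865 × 0.1141 = 0.2128 mg/L
(0.2128 mg/L = 0.2128 mcg/mL)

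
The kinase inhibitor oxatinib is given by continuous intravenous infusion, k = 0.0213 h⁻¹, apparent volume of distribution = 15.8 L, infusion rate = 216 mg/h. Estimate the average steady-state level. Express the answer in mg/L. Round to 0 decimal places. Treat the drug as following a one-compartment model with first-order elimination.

642 mg/L

CL = k × Vd = 0.02130 × 15.8 = 0.3365 L/h
At steady state Css = R₀ / CL = 216 / 0.3365 = 641.9 mg/L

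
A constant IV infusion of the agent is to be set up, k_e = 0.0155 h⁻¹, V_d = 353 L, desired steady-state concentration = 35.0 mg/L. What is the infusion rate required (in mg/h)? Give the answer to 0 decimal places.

192 mg/h

CL = k × Vd = 0.01550 × 353 = 5.472 L/h
At steady state, infusion rate R₀ = Css × CL = 35.0 × 5.472 = 191.5 mg/h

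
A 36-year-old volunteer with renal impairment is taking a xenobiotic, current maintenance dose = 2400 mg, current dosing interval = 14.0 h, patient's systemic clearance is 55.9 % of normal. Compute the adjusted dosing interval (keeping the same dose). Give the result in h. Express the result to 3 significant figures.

25.0 h

To keep the same average steady-state level, dosing rate must scale with clearance.
CL ratio = 55.9 / 100 = 0.5590
New interval (same dose) = 14.0 / 0.5590 = 25.04 h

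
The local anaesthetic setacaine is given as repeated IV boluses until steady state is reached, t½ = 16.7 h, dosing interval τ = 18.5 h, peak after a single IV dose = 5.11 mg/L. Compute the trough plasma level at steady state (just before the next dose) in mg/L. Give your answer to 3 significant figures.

k = ln2 / t½ = 0.693147 / 16.7 = 0.04151 h⁻¹
e^(−kτ) = e^(−0.04151 × 18.5) = 0.4640
Accumulation ratio R = 1 / (1 − e^(−kτ)) = 1 / (1 − 0.4640) = 1.866
Steady-state trough = C₀ × R × e^(−kτ) = 5.11 × 1.866 × 0.4640 = 4.424 mg/L

4.42 mg/L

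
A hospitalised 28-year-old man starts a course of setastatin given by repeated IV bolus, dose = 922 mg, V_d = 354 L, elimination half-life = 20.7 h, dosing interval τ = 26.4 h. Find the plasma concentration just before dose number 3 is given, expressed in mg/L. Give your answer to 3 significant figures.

1.52 mg/L

C₀ per dose = Dose / Vd = 922 / 354 = 2.605 mg/L
k = ln2 / t½ = 0.693147 / 20.7 = 0.03349 h⁻¹
Fraction remaining after one interval: r = e^(−kτ) = e^(−0.03349 × 26.4) = 0.4131
Before dose 3, 2 doses have been given (aged 1τ, 2τ).
C_trough = C₀ × (r + r²) = 2.605 × (0.4131 + 0.1707) = 1.521 mg/L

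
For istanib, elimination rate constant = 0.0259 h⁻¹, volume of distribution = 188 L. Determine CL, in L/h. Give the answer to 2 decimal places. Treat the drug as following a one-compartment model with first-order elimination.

4.87 L/h

CL = k × Vd = 0.0259 × 188 = 4.869 L/h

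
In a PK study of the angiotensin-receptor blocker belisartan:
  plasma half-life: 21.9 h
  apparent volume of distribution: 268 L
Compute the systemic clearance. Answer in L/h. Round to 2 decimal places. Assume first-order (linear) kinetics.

k = ln2 / t½ = 0.693147 / 21.9 = 0.03165 h⁻¹
CL = k × Vd = 0.03165 × 268 = 8.482 L/h

8.48 L/h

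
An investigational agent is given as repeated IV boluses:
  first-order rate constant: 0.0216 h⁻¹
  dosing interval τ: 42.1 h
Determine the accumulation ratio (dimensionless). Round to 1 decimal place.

1.7

e^(−kτ) = e^(−0.02160 × 42.1) = 0.4028
Accumulation ratio R = 1 / (1 − e^(−kτ)) = 1 / (1 − 0.4028) = 1.674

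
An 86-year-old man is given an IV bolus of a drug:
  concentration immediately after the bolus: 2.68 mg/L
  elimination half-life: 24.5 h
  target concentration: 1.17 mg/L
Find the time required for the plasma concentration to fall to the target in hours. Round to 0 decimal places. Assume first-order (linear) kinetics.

29 h

k = ln2 / t½ = 0.693147 / 24.5 = 0.02829 h⁻¹
t = ln(C₀ / C) / k = ln(2.680 / 1.17) / 0.02829
  = ln(2.291) / 0.02829 = 0.8290 / 0.02829 = 29.30 h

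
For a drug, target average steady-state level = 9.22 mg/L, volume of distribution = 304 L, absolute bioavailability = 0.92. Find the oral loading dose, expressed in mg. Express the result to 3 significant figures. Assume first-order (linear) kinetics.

LD = Css × Vd / F = 9.22 × 304 / 0.92 = 3047 mg

3050 mg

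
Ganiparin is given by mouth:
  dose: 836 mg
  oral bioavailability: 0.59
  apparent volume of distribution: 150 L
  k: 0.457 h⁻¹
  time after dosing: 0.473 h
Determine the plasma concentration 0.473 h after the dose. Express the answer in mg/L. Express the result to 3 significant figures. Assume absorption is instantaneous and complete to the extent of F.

Amount reaching circulation = F × Dose = 0.59 × 836.0 = 493.2 mg
C₀ = F·Dose / Vd = 493.2 / 150 = 3.288 mg/L
C = C₀ · e^(−k·t) = 3.288 × e^(−0.4570 × 0.473)
  = 3.288 × 0.8056 = 2.649 mg/L

2.65 mg/L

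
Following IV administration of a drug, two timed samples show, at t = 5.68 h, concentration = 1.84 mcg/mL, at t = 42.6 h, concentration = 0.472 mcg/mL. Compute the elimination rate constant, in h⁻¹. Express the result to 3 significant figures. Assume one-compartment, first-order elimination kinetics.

0.0369 h⁻¹

k = ln(C₁/C₂) / (t₂ − t₁) = ln(1.84/0.472) / (42.6 − 5.68)
  = 1.361 / 36.92 = 0.03686 h⁻¹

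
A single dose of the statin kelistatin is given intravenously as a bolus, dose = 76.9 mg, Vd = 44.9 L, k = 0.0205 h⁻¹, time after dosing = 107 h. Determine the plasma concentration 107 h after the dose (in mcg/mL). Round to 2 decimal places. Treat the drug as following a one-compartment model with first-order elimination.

C₀ = Dose / Vd = 76.90 / 44.9 = 1.713 mg/L
C = C₀ · e^(−k·t) = 1.713 × e^(−0.02050 × 107)
  = 1.713 × 0.1115 = 0.1910 mg/L
(0.1910 mg/L = 0.1910 mcg/mL)

0.19 mcg/mL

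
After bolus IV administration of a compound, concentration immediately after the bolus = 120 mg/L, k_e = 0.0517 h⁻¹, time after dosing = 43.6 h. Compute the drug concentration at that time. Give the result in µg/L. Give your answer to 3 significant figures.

12600 µg/L

C = C₀ · e^(−k·t) = 120.0 × e^(−0.05170 × 43.6)
  = 120.0 × 0.1050 = 12.60 mg/L
Convert: 12.60 mg/L × 1000 = 12600 µg/L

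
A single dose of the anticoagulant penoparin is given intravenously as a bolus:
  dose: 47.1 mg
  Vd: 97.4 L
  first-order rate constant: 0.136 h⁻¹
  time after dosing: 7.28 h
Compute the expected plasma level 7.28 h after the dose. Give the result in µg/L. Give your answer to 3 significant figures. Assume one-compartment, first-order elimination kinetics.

180 µg/L

C₀ = Dose / Vd = 47.10 / 97.4 = 0.4836 mg/L
C = C₀ · e^(−k·t) = 0.4836 × e^(−0.1360 × 7.28)
  = 0.4836 × 0.3715 = 0.1797 mg/L
Convert: 0.1797 mg/L × 1000 = 179.7 µg/L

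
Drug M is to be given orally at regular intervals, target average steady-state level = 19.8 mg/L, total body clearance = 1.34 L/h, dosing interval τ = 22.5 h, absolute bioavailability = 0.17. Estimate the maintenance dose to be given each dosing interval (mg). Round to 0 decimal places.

At steady state, F × (Dose/τ) = Css × CL.
Dose = Css × CL × τ / F = 19.8 × 1.340 × 22.5 / 0.17 = 3512 mg

3512 mg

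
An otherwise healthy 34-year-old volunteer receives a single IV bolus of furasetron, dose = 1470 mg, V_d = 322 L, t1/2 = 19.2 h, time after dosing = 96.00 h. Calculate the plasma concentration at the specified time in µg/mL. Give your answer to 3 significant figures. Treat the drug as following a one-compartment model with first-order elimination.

0.143 µg/mL

C₀ = Dose / Vd = 1470 / 322 = 4.565 mg/L
k = ln2 / t½ = 0.693147 / 19.2 = 0.03610 h⁻¹
t / t½ = 96.00 / 19.2 = 5 half-lives
C = C₀ × (1/2)^5 = 4.565 × 0.03125 = 0.1427 mg/L
(0.1427 mg/L = 0.1427 µg/mL)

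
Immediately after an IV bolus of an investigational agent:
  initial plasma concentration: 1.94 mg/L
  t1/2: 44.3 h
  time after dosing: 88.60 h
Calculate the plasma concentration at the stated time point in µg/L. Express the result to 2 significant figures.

490 µg/L

k = ln2 / t½ = 0.693147 / 44.3 = 0.01565 h⁻¹
t / t½ = 88.60 / 44.3 = 2 half-lives
C = C₀ × (1/2)^2 = 1.940 × 0.2500 = 0.4850 mg/L
Convert: 0.4850 mg/L × 1000 = 485.0 µg/L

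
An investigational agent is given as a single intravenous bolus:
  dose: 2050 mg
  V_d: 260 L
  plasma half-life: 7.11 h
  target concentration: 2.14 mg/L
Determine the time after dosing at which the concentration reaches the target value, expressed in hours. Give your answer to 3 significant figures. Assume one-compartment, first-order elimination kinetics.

C₀ = Dose / Vd = 2050 / 260 = 7.885 mg/L
k = ln2 / t½ = 0.693147 / 7.11 = 0.09749 h⁻¹
t = ln(C₀ / C) / k = ln(7.885 / 2.14) / 0.09749
  = ln(3.685) / 0.09749 = 1.304 / 0.09749 = 13.38 h

13.4 h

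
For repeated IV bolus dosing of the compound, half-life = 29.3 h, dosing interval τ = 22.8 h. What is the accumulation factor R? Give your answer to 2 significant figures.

2.4

k = ln2 / t½ = 0.693147 / 29.3 = 0.02366 h⁻¹
e^(−kτ) = e^(−0.02366 × 22.8) = 0.5831
Accumulation ratio R = 1 / (1 − e^(−kτ)) = 1 / (1 − 0.5831) = 2.399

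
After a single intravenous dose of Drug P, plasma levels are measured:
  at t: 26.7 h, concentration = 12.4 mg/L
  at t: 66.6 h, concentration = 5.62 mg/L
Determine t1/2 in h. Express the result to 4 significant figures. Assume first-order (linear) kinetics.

k = ln(C₁/C₂) / (t₂ − t₁) = ln(12.4/5.62) / (66.6 − 26.7)
  = 0.7914 / 39.90 = 0.01983 h⁻¹
t½ = ln2 / k = 0.693147 / 0.01983 = 34.95 h

34.95 h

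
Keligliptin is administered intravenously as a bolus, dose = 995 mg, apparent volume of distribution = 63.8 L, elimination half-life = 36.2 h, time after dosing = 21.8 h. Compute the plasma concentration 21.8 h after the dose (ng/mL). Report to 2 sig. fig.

10000 ng/mL

C₀ = Dose / Vd = 995.0 / 63.8 = 15.60 mg/L
k = ln2 / t½ = 0.693147 / 36.2 = 0.01915 h⁻¹
C = C₀ · e^(−k·t) = 15.60 × e^(−0.01915 × 21.8)
  = 15.60 × 0.6587 = 10.28 mg/L
Convert: 10.28 mg/L × 1000 = 10280 ng/mL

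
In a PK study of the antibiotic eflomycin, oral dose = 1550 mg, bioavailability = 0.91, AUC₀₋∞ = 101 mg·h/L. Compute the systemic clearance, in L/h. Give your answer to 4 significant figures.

13.97 L/h

CL = F·Dose / AUC = 0.91 × 1550 / 101 = 13.97 L/h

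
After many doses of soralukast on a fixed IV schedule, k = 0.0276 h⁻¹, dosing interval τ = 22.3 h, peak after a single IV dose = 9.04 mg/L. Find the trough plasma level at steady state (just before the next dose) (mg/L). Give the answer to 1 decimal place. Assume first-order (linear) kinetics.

e^(−kτ) = e^(−0.02760 × 22.3) = 0.5404
Accumulation ratio R = 1 / (1 − e^(−kτ)) = 1 / (1 − 0.5404) = 2.176
Steady-state trough = C₀ × R × e^(−kτ) = 9.04 × 2.176 × 0.5404 = 10.63 mg/L

10.6 mg/L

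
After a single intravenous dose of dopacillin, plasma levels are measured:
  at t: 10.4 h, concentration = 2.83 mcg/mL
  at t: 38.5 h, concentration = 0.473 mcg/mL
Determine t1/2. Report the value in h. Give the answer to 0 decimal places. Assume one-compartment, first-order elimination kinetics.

11 h

k = ln(C₁/C₂) / (t₂ − t₁) = ln(2.83/0.473) / (38.5 − 10.4)
  = 1.789 / 28.10 = 0.06367 h⁻¹
t½ = ln2 / k = 0.693147 / 0.06367 = 10.89 h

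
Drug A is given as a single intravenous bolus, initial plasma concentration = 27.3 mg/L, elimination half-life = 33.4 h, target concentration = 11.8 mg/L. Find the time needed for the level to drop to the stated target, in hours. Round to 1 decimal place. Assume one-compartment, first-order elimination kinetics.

40.4 h

k = ln2 / t½ = 0.693147 / 33.4 = 0.02075 h⁻¹
t = ln(C₀ / C) / k = ln(27.30 / 11.8) / 0.02075
  = ln(2.314) / 0.02075 = 0.8390 / 0.02075 = 40.43 h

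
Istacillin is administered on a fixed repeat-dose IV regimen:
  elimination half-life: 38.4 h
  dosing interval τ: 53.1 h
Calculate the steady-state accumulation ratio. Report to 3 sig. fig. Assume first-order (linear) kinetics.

1.62

k = ln2 / t½ = 0.693147 / 38.4 = 0.01805 h⁻¹
e^(−kτ) = e^(−0.01805 × 53.1) = 0.3835
Accumulation ratio R = 1 / (1 − e^(−kτ)) = 1 / (1 − 0.3835) = 1.622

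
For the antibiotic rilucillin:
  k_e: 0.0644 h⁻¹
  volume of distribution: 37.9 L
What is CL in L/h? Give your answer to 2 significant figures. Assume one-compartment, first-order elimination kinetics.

CL = k × Vd = 0.0644 × 37.9 = 2.441 L/h

2.4 L/h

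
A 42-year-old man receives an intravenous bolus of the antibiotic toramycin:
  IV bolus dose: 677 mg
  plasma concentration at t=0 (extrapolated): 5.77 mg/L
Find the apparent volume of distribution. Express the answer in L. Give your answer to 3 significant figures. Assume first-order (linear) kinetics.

117 L

Vd = Dose / C₀ = 677.0 / 5.77 = 117.3 L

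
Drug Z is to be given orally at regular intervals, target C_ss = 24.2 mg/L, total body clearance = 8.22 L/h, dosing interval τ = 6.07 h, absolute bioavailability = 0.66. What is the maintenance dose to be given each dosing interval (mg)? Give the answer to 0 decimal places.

1829 mg

At steady state, F × (Dose/τ) = Css × CL.
Dose = Css × CL × τ / F = 24.2 × 8.220 × 6.07 / 0.66 = 1829 mg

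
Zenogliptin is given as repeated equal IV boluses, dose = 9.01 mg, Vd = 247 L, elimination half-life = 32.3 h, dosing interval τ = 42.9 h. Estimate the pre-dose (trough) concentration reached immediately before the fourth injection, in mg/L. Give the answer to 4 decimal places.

C₀ per dose = Dose / Vd = 9.01 / 247 = 0.03648 mg/L
k = ln2 / t½ = 0.693147 / 32.3 = 0.02146 h⁻¹
Fraction remaining after one interval: r = e^(−kτ) = e^(−0.02146 × 42.9) = 0.3983
Before dose 4, 3 doses have been given (aged 1τ, 2τ, 3τ).
C_trough = C₀ × (r + r² + … + r^3) = C₀ × r(1−r^3)/(1−r)
        = 0.03648 × 0.3983 × (1 − 0.06319) / (1 − 0.3983) = 0.02262 mg/L

0.0226 mg/L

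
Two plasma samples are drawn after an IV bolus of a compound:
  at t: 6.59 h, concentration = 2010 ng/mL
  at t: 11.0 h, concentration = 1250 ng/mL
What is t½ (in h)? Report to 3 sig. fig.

6.44 h

k = ln(C₁/C₂) / (t₂ − t₁) = ln(2010/1250) / (11.0 − 6.59)
  = 0.4750 / 4.410 = 0.1077 h⁻¹
t½ = ln2 / k = 0.693147 / 0.1077 = 6.436 h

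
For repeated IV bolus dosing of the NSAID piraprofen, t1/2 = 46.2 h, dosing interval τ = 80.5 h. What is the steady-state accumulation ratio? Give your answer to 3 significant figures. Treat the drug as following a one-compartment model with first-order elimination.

k = ln2 / t½ = 0.693147 / 46.2 = 0.01500 h⁻¹
e^(−kτ) = e^(−0.01500 × 80.5) = 0.2989
Accumulation ratio R = 1 / (1 − e^(−kτ)) = 1 / (1 − 0.2989) = 1.426

1.43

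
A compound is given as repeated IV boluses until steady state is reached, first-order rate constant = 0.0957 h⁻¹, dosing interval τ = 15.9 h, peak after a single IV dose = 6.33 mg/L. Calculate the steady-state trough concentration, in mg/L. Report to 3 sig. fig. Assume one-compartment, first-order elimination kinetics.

1.77 mg/L

e^(−kτ) = e^(−0.09570 × 15.9) = 0.2184
Accumulation ratio R = 1 / (1 − e^(−kτ)) = 1 / (1 − 0.2184) = 1.279
Steady-state trough = C₀ × R × e^(−kτ) = 6.33 × 1.279 × 0.2184 = 1.768 mg/L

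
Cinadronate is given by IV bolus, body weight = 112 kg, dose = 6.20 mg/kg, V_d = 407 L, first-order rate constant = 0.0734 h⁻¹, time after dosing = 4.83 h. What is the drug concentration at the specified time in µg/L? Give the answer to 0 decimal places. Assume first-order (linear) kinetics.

1197 µg/L

Total dose = 6.20 × 112 = 694.4 mg
C₀ = Dose / Vd = 694.4 / 407 = 1.706 mg/L
C = C₀ · e^(−k·t) = 1.706 × e^(−0.07340 × 4.83)
  = 1.706 × 0.7015 = 1.197 mg/L
Convert: 1.197 mg/L × 1000 = 1197 µg/L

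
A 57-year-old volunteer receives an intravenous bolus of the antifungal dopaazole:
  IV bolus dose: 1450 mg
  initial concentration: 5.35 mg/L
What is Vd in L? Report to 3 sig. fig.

271 L

Vd = Dose / C₀ = 1450 / 5.35 = 271.0 L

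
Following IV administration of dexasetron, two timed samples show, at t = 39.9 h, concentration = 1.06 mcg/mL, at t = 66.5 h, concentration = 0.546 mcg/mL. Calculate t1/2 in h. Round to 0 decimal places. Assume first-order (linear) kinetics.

28 h

k = ln(C₁/C₂) / (t₂ − t₁) = ln(1.06/0.546) / (66.5 − 39.9)
  = 0.6634 / 26.60 = 0.02494 h⁻¹
t½ = ln2 / k = 0.693147 / 0.02494 = 27.79 h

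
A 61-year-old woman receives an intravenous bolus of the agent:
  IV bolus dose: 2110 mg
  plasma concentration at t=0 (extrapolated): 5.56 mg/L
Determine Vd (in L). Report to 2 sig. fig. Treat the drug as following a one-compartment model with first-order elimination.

380 L

Vd = Dose / C₀ = 2110 / 5.56 = 379.5 L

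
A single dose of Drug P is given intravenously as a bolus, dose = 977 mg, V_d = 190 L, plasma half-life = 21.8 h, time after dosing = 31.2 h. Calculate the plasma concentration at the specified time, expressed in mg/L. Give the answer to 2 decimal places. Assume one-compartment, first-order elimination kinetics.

1.91 mg/L

C₀ = Dose / Vd = 977.0 / 190 = 5.142 mg/L
k = ln2 / t½ = 0.693147 / 21.8 = 0.03180 h⁻¹
C = C₀ · e^(−k·t) = 5.142 × e^(−0.03180 × 31.2)
  = 5.142 × 0.3708 = 1.907 mg/L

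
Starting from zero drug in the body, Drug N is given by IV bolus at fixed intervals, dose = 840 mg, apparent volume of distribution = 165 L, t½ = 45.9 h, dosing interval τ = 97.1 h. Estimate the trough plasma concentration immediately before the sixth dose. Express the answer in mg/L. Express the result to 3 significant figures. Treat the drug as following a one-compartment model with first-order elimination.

1.53 mg/L

C₀ per dose = Dose / Vd = 840 / 165 = 5.091 mg/L
k = ln2 / t½ = 0.693147 / 45.9 = 0.01510 h⁻¹
Fraction remaining after one interval: r = e^(−kτ) = e^(−0.01510 × 97.1) = 0.2308
Before dose 6, 5 doses have been given (aged 1τ, 2τ, 3τ, 4τ, 5τ).
C_trough = C₀ × (r + r² + … + r^5) = C₀ × r(1−r^5)/(1−r)
        = 5.091 × 0.2308 × (1 − 0.0006549) / (1 − 0.2308) = 1.527 mg/L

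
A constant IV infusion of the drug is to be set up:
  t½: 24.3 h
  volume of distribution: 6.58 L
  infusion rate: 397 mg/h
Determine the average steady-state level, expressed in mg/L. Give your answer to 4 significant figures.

2115 mg/L

k = ln2 / t½ = 0.693147 / 24.3 = 0.02852 h⁻¹
CL = k × Vd = 0.02852 × 6.58 = 0.1877 L/h
At steady state Css = R₀ / CL = 397 / 0.1877 = 2115 mg/L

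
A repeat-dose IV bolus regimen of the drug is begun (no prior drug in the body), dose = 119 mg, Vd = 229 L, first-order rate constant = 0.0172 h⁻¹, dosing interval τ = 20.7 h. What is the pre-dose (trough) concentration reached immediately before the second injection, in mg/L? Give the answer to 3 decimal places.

C₀ per dose = Dose / Vd = 119 / 229 = 0.5197 mg/L
Fraction remaining after one interval: r = e^(−kτ) = e^(−0.01720 × 20.7) = 0.7004
Before dose 2, 1 dose has been given (aged 1τ).
C_trough = C₀ × r = 0.5197 × 0.7004 = 0.3640 mg/L

0.364 mg/L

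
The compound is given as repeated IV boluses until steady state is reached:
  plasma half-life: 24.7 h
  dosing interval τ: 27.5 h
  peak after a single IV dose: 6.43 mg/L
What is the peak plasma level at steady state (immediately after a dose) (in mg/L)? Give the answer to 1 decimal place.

k = ln2 / t½ = 0.693147 / 24.7 = 0.02806 h⁻¹
e^(−kτ) = e^(−0.02806 × 27.5) = 0.4622
Accumulation ratio R = 1 / (1 − e^(−kτ)) = 1 / (1 − 0.4622) = 1.859
Steady-state peak = C₀ × R = 6.43 × 1.859 = 11.95 mg/L

12.0 mg/L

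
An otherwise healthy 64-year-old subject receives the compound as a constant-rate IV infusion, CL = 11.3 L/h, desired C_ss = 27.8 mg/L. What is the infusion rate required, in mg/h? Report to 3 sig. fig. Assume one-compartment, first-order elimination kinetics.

At steady state, infusion rate R₀ = Css × CL = 27.8 × 11.30 = 314.1 mg/h

314 mg/h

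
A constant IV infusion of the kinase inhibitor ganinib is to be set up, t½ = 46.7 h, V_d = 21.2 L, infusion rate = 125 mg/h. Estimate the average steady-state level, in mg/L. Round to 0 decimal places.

397 mg/L

k = ln2 / t½ = 0.693147 / 46.7 = 0.01484 h⁻¹
CL = k × Vd = 0.01484 × 21.2 = 0.3146 L/h
At steady state Css = R₀ / CL = 125 / 0.3146 = 397.3 mg/L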